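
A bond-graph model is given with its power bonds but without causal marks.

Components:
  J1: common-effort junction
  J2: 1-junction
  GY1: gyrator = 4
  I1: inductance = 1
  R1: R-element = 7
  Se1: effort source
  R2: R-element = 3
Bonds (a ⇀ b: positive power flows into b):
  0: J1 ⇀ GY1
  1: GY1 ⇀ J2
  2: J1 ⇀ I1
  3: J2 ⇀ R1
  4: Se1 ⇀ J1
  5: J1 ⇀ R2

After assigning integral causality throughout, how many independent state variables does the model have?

#4 stroke→J1  (source Se1 imposes e)
#0 stroke→GY1  (J1: bond 4 brought effort, rest push out)
#2 stroke→I1  (J1: bond 4 brought effort, rest push out)
#5 stroke→R2  (J1 effort already set via bond 4)
#1 stroke→GY1  (GY1 both-in/both-out from 0)
#3 stroke→J2  (1-jn J2 has f-setter on 1)

1  (I1 all integral)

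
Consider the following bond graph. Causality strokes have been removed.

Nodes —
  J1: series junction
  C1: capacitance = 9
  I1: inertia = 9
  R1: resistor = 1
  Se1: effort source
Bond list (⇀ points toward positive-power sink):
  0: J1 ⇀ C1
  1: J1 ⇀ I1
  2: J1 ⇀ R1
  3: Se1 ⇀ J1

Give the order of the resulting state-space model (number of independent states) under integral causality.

2  (C1, I1 all integral)

#3 stroke→J1  (Se1: effort source, stroke at far end)
#0 stroke→J1  (prefer integral on C1)
#1 stroke→I1  (I1: I, integral causality)
#2 stroke→J1  (1-jn J1 has f-setter on 1)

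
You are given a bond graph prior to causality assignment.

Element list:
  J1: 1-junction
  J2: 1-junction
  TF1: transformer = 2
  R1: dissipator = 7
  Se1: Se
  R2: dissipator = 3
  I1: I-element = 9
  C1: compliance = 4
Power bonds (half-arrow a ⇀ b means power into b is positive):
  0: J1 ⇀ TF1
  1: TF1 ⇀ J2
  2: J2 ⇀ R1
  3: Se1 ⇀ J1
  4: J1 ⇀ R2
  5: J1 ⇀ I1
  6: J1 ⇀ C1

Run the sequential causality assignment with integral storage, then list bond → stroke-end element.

#3 stroke at J1  (Se1 fixes effort; stroke away)
#5 stroke at I1  (I1 outputs flow p/I1)
#0 stroke at J1  (common-f at J1 fixed by 5)
#4 stroke at J1  (common-f at J1 fixed by 5)
#6 stroke at J1  (1-jn J1 has f-setter on 5)
#1 stroke at TF1  (TF TF1: opposite of bond 0)
#2 stroke at J2  (J2: bond 1 brought flow, rest push out)

bond 0 stroke at J1
bond 1 stroke at TF1
bond 2 stroke at J2
bond 3 stroke at J1
bond 4 stroke at J1
bond 5 stroke at I1
bond 6 stroke at J1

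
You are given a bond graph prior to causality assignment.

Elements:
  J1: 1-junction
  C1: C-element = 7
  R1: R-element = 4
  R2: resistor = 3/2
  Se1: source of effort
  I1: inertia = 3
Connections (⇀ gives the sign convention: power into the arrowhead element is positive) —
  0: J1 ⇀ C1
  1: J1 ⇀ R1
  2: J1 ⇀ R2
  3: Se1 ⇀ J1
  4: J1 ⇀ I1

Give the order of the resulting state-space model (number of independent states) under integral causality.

bond 3 →J1  (Se1 (Se) sets effort on bond)
bond 0 →J1  (prefer integral on C1)
bond 4 →I1  (I1 integral (f out))
bond 1 →J1  (1-jn J1 has f-setter on 4)
bond 2 →J1  (J1 flow already set via bond 4)

2  (C1, I1 all integral)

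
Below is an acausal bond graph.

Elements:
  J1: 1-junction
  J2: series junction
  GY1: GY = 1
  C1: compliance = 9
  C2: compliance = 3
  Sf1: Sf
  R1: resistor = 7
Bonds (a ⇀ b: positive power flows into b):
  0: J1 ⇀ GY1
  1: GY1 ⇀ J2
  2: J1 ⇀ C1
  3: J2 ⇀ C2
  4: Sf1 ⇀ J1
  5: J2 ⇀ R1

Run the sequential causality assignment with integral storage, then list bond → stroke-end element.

#0 stroke→J1
#1 stroke→J2
#2 stroke→J1
#3 stroke→J2
#4 stroke→Sf1
#5 stroke→R1

b4 stroke→Sf1  (source Sf1 imposes f)
b0 stroke→J1  (J1: bond 4 brought flow, rest push out)
b2 stroke→J1  (J1 flow already set via bond 4)
b1 stroke→J2  (GY GY1: same side as bond 0)
b3 stroke→J2  (C2: C, integral causality)
b5 stroke→R1  (closing 1-jn rule on J2)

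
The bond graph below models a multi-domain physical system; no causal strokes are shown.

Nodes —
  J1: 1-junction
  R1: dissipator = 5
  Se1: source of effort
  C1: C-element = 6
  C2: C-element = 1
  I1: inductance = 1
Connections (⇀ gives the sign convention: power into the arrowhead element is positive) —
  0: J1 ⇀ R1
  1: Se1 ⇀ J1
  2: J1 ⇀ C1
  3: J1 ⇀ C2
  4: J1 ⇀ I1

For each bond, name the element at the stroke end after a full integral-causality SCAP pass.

β0 stroke→J1
β1 stroke→J1
β2 stroke→J1
β3 stroke→J1
β4 stroke→I1

b1 stroke→J1  (source Se1 imposes e)
b2 stroke→J1  (C1 integral (e out))
b3 stroke→J1  (prefer integral on C2)
b4 stroke→I1  (prefer integral on I1)
b0 stroke→J1  (common-f at J1 fixed by 4)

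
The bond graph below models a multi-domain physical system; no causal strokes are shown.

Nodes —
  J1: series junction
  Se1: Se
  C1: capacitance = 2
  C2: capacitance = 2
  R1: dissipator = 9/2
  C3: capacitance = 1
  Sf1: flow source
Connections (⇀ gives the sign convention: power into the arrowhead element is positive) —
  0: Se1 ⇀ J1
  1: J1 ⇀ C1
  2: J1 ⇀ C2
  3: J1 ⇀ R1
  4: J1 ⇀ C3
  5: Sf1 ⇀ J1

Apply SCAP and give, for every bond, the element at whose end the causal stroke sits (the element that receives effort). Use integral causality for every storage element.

#0 stroke→J1  (Se1 fixes effort; stroke away)
#5 stroke→Sf1  (Sf1: flow source, stroke at near end)
#1 stroke→J1  (J1: bond 5 brought flow, rest push out)
#2 stroke→J1  (1-jn J1 has f-setter on 5)
#3 stroke→J1  (1-jn J1 has f-setter on 5)
#4 stroke→J1  (1-jn J1 has f-setter on 5)

b0 |J1
b1 |J1
b2 |J1
b3 |J1
b4 |J1
b5 |Sf1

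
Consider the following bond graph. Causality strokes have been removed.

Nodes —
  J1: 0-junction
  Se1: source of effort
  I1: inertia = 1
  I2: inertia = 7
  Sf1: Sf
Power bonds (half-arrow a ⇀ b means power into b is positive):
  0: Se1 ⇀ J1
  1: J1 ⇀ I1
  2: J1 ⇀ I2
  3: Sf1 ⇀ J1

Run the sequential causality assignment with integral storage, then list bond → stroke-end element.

bond 0 |J1  (source Se1 imposes e)
bond 3 |Sf1  (source Sf1 imposes f)
bond 1 |I1  (common-e at J1 fixed by 0)
bond 2 |I2  (common-e at J1 fixed by 0)

β0 stroke→J1
β1 stroke→I1
β2 stroke→I2
β3 stroke→Sf1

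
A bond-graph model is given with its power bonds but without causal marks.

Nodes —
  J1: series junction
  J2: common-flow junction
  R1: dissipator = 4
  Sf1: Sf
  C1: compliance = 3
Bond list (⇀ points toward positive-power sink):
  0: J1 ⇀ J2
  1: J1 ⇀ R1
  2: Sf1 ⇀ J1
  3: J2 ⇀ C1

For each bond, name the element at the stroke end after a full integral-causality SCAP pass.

β0 |J1
β1 |J1
β2 |Sf1
β3 |J2

b2 |Sf1  (source Sf1 imposes f)
b0 |J1  (J1: bond 2 brought flow, rest push out)
b1 |J1  (common-f at J1 fixed by 2)
b3 |J2  (1-jn J2 has f-setter on 0)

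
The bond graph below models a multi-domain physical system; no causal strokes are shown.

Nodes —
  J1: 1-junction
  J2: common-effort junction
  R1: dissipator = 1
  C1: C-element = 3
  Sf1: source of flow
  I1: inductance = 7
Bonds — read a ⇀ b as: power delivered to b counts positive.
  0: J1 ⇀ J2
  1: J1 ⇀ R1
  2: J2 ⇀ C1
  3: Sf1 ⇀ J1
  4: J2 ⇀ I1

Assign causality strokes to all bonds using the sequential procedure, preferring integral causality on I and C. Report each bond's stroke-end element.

b3 →Sf1  (Sf1: flow source, stroke at near end)
b0 →J1  (J1: bond 3 brought flow, rest push out)
b1 →J1  (1-jn J1 has f-setter on 3)
b2 →J2  (C1 outputs effort q/C1)
b4 →I1  (0-jn J2 has e-setter on 2)

β0 →J1
β1 →J1
β2 →J2
β3 →Sf1
β4 →I1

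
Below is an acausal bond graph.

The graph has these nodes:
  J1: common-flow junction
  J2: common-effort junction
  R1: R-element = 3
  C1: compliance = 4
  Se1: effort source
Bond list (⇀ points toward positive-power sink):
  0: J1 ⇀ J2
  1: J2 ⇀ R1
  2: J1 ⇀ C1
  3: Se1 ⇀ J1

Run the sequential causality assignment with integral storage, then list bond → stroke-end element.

#3 →J1  (Se1 (Se) sets effort on bond)
#2 →J1  (C1 outputs effort q/C1)
#0 →J2  (J1 needs exactly one f-in)
#1 →R1  (common-e at J2 fixed by 0)

b0 |J2
b1 |R1
b2 |J1
b3 |J1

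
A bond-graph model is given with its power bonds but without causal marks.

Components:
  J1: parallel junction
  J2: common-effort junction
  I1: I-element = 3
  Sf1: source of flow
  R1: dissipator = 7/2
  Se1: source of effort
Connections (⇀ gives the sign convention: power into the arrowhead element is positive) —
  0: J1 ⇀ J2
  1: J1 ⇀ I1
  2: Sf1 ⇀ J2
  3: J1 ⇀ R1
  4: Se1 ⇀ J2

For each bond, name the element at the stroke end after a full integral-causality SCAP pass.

b0 stroke at J1
b1 stroke at I1
b2 stroke at Sf1
b3 stroke at R1
b4 stroke at J2

#2 →Sf1  (Sf1: flow source, stroke at near end)
#4 →J2  (Se1 (Se) sets effort on bond)
#0 →J1  (J2: bond 4 brought effort, rest push out)
#1 →I1  (J1: bond 0 brought effort, rest push out)
#3 →R1  (J1: bond 0 brought effort, rest push out)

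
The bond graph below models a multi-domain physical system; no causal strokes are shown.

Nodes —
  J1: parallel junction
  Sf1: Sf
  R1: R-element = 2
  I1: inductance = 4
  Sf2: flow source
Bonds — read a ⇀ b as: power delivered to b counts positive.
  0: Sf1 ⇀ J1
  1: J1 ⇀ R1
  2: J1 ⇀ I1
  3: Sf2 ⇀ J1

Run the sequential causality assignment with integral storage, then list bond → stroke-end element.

b0 stroke→Sf1  (Sf1 fixes flow; stroke at Sf1)
b3 stroke→Sf2  (Sf2 fixes flow; stroke at Sf2)
b2 stroke→I1  (I1 integral (f out))
b1 stroke→J1  (J1: last free bond brings effort in)

bond 0 →Sf1
bond 1 →J1
bond 2 →I1
bond 3 →Sf2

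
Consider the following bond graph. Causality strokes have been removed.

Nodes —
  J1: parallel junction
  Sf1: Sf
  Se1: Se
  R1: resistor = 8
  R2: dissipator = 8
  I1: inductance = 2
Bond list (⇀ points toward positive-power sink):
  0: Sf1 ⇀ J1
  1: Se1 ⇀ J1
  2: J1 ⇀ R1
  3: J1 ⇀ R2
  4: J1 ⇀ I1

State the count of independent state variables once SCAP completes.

b0 →Sf1  (Sf1 (Sf) sets flow on bond)
b1 →J1  (source Se1 imposes e)
b2 →R1  (common-e at J1 fixed by 1)
b3 →R2  (common-e at J1 fixed by 1)
b4 →I1  (0-jn J1 has e-setter on 1)

1  (I1 all integral)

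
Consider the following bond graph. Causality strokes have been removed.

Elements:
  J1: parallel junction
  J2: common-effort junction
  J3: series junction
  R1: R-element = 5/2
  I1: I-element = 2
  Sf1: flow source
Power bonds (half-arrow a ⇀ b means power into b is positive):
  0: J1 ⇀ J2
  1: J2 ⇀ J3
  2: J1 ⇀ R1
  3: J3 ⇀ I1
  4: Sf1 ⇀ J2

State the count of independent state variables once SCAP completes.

1  (I1 all integral)

#4 →Sf1  (Sf1 fixes flow; stroke at Sf1)
#3 →I1  (prefer integral on I1)
#1 →J3  (1-jn J3 has f-setter on 3)
#0 →J2  (J2: last free bond brings effort in)
#2 →J1  (J1: last free bond brings effort in)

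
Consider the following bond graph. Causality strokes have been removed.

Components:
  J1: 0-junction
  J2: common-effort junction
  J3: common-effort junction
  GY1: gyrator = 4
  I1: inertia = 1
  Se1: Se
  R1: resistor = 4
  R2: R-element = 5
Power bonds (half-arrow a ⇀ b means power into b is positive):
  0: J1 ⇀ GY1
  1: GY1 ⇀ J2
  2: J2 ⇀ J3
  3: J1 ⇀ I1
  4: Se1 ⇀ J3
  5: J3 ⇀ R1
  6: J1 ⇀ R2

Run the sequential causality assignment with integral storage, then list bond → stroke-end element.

bond 0 stroke→GY1
bond 1 stroke→GY1
bond 2 stroke→J2
bond 3 stroke→I1
bond 4 stroke→J3
bond 5 stroke→R1
bond 6 stroke→J1

b4 →J3  (Se1: effort source, stroke at far end)
b2 →J2  (J3 effort already set via bond 4)
b5 →R1  (J3 effort already set via bond 4)
b1 →GY1  (J2: bond 2 brought effort, rest push out)
b0 →GY1  (GY GY1: same side as bond 1)
b3 →I1  (I1 integral (f out))
b6 →J1  (J1 needs exactly one e-in)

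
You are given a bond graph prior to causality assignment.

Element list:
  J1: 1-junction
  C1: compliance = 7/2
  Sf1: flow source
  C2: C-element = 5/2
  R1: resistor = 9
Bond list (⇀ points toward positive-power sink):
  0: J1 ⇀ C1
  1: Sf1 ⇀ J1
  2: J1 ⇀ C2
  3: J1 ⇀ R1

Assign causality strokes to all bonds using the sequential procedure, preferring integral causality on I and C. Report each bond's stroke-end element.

#1 →Sf1  (Sf1 (Sf) sets flow on bond)
#0 →J1  (J1: bond 1 brought flow, rest push out)
#2 →J1  (J1: bond 1 brought flow, rest push out)
#3 →J1  (J1 flow already set via bond 1)

b0 stroke→J1
b1 stroke→Sf1
b2 stroke→J1
b3 stroke→J1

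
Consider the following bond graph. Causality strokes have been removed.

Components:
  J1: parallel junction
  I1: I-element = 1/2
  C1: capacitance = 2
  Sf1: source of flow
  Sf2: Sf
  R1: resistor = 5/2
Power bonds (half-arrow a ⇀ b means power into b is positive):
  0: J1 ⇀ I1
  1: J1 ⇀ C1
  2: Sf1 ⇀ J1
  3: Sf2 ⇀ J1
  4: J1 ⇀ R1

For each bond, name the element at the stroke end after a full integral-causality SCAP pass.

β2 |Sf1  (source Sf1 imposes f)
β3 |Sf2  (Sf2 fixes flow; stroke at Sf2)
β0 |I1  (prefer integral on I1)
β1 |J1  (C1 outputs effort q/C1)
β4 |R1  (J1 effort already set via bond 1)

#0 stroke at I1
#1 stroke at J1
#2 stroke at Sf1
#3 stroke at Sf2
#4 stroke at R1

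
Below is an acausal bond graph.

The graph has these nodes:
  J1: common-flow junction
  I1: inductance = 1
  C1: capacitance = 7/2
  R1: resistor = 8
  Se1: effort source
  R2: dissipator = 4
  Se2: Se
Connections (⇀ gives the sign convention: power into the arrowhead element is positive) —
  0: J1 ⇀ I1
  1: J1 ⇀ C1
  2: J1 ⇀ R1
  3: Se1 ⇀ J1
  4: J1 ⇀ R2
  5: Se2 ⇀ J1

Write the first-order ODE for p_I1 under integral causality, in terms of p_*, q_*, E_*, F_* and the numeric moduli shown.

bond 3 stroke at J1  (Se1 fixes effort; stroke away)
bond 5 stroke at J1  (Se2 fixes effort; stroke away)
bond 0 stroke at I1  (prefer integral on I1)
bond 1 stroke at J1  (J1 flow already set via bond 0)
bond 2 stroke at J1  (J1: bond 0 brought flow, rest push out)
bond 4 stroke at J1  (common-f at J1 fixed by 0)

dp_I1/dt = E_Se1 + E_Se2 - 12*p_I1 - 2*q_C1/7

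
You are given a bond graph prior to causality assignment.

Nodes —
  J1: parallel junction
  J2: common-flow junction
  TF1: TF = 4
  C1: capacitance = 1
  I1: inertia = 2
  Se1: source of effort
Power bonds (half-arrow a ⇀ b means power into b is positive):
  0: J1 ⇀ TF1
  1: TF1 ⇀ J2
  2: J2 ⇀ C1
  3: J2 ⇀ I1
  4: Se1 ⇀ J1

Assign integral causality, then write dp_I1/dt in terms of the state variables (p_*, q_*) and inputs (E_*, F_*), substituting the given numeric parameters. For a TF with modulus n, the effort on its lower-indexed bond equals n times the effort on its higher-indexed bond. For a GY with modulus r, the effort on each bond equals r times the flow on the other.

β4 stroke at J1  (Se1: effort source, stroke at far end)
β0 stroke at TF1  (J1 effort already set via bond 4)
β1 stroke at J2  (TF1 one-in-one-out from 0)
β2 stroke at J2  (C1 integral (e out))
β3 stroke at I1  (closing 1-jn rule on J2)

dp_I1/dt = E_Se1/4 - q_C1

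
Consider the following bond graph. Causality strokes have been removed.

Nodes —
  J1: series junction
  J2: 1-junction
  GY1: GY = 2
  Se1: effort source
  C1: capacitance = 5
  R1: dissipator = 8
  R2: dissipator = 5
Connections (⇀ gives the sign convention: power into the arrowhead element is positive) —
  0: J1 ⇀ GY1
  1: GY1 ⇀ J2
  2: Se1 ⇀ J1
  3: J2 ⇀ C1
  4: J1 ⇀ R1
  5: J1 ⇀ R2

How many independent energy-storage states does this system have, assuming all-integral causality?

1  (C1 all integral)

b2 stroke at J1  (source Se1 imposes e)
b3 stroke at J2  (C1: C, integral causality)
b1 stroke at GY1  (J2 needs exactly one f-in)
b0 stroke at GY1  (through GY1, causality inverts; strokes same side of GY1)
b4 stroke at J1  (J1: bond 0 brought flow, rest push out)
b5 stroke at J1  (1-jn J1 has f-setter on 0)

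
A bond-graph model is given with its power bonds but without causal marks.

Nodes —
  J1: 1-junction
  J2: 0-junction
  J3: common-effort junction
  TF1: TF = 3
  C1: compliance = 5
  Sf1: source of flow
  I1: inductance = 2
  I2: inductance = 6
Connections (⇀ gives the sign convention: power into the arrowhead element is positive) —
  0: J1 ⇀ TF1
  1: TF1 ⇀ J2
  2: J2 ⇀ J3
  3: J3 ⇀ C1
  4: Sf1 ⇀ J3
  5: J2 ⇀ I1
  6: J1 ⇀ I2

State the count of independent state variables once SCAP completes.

3  (C1, I1, I2 all integral)

#4 |Sf1  (Sf1: flow source, stroke at near end)
#3 |J3  (C1: C, integral causality)
#2 |J2  (0-jn J3 has e-setter on 3)
#1 |TF1  (J2 effort already set via bond 2)
#5 |I1  (J2: bond 2 brought effort, rest push out)
#0 |J1  (through TF1, causality passes straight; one stroke at TF1)
#6 |I2  (closing 1-jn rule on J1)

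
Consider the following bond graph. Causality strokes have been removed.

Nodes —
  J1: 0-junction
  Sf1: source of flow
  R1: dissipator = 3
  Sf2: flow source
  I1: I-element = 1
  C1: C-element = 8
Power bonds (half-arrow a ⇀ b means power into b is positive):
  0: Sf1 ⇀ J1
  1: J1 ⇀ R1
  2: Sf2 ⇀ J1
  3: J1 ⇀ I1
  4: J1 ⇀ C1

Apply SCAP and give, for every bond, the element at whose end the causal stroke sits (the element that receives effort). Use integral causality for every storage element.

#0 |Sf1
#1 |R1
#2 |Sf2
#3 |I1
#4 |J1

#0 stroke at Sf1  (Sf1: flow source, stroke at near end)
#2 stroke at Sf2  (Sf2: flow source, stroke at near end)
#3 stroke at I1  (I1 outputs flow p/I1)
#4 stroke at J1  (prefer integral on C1)
#1 stroke at R1  (common-e at J1 fixed by 4)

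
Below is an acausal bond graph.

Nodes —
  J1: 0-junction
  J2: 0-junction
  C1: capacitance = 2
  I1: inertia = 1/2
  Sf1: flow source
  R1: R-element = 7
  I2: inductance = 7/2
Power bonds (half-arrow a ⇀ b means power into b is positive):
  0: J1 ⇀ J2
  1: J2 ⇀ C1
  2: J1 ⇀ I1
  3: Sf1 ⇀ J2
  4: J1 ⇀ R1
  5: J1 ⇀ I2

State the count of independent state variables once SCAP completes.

b3 |Sf1  (Sf1 fixes flow; stroke at Sf1)
b1 |J2  (C1 outputs effort q/C1)
b0 |J1  (J2 effort already set via bond 1)
b2 |I1  (common-e at J1 fixed by 0)
b4 |R1  (J1 effort already set via bond 0)
b5 |I2  (common-e at J1 fixed by 0)

3  (C1, I1, I2 all integral)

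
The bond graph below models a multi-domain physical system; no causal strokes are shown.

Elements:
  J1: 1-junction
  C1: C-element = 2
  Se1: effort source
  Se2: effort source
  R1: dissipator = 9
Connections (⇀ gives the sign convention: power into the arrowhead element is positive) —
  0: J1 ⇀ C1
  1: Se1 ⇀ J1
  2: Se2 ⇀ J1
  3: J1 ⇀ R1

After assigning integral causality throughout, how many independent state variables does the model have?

bond 1 |J1  (source Se1 imposes e)
bond 2 |J1  (Se2 (Se) sets effort on bond)
bond 0 |J1  (C1 outputs effort q/C1)
bond 3 |R1  (J1: last free bond brings flow in)

1  (C1 all integral)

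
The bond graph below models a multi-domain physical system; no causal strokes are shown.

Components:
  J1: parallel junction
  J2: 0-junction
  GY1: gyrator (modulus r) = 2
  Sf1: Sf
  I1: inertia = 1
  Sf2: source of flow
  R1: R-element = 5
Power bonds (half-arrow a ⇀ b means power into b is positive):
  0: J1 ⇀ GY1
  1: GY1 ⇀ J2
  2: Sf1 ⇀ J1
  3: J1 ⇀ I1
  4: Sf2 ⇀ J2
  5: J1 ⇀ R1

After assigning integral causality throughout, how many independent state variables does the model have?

b2 stroke→Sf1  (Sf1 (Sf) sets flow on bond)
b4 stroke→Sf2  (source Sf2 imposes f)
b1 stroke→J2  (J2: last free bond brings effort in)
b0 stroke→J1  (GY1 both-in/both-out from 1)
b3 stroke→I1  (0-jn J1 has e-setter on 0)
b5 stroke→R1  (common-e at J1 fixed by 0)

1  (I1 all integral)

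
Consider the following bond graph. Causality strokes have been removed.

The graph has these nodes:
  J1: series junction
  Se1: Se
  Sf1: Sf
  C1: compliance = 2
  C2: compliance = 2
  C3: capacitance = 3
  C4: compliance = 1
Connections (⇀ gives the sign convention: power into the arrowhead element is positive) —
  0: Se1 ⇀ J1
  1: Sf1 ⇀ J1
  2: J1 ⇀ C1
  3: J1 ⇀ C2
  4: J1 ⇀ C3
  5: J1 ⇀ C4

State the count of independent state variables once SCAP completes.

#0 stroke at J1  (source Se1 imposes e)
#1 stroke at Sf1  (source Sf1 imposes f)
#2 stroke at J1  (1-jn J1 has f-setter on 1)
#3 stroke at J1  (common-f at J1 fixed by 1)
#4 stroke at J1  (J1: bond 1 brought flow, rest push out)
#5 stroke at J1  (common-f at J1 fixed by 1)

4  (C1, C2, C3, C4 all integral)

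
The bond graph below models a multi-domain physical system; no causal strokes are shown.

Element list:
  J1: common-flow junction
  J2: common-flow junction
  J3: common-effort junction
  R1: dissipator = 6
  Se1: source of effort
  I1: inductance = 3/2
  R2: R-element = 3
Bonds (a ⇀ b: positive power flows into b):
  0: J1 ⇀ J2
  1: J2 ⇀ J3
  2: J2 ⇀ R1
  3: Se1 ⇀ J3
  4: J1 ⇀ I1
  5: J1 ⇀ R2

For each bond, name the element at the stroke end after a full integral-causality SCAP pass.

b0 stroke at J1
b1 stroke at J2
b2 stroke at J2
b3 stroke at J3
b4 stroke at I1
b5 stroke at J1

β3 stroke at J3  (Se1 (Se) sets effort on bond)
β1 stroke at J2  (0-jn J3 has e-setter on 3)
β4 stroke at I1  (I1 integral (f out))
β0 stroke at J1  (common-f at J1 fixed by 4)
β5 stroke at J1  (1-jn J1 has f-setter on 4)
β2 stroke at J2  (J2 flow already set via bond 0)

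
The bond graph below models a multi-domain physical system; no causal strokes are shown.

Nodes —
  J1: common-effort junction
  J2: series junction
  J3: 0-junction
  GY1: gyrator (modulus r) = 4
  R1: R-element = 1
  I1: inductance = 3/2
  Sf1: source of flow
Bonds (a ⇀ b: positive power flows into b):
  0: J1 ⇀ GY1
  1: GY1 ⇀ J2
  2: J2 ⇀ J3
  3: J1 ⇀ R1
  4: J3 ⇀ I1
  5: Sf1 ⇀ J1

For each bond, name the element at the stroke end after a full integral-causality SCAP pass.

β5 stroke at Sf1  (Sf1 fixes flow; stroke at Sf1)
β4 stroke at I1  (prefer integral on I1)
β2 stroke at J3  (J3 needs exactly one e-in)
β1 stroke at J2  (J2: bond 2 brought flow, rest push out)
β0 stroke at J1  (through GY1, causality inverts; strokes same side of GY1)
β3 stroke at R1  (J1: bond 0 brought effort, rest push out)

#0 stroke at J1
#1 stroke at J2
#2 stroke at J3
#3 stroke at R1
#4 stroke at I1
#5 stroke at Sf1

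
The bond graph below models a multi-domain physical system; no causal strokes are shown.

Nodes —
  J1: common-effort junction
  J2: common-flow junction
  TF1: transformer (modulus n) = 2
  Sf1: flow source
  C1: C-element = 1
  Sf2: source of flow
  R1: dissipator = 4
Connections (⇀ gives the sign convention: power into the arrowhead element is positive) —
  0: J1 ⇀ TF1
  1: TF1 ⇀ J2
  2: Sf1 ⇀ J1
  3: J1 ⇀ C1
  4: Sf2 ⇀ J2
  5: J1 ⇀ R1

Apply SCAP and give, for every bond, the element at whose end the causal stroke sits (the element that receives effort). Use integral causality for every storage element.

β0 →TF1
β1 →J2
β2 →Sf1
β3 →J1
β4 →Sf2
β5 →R1

#2 |Sf1  (source Sf1 imposes f)
#4 |Sf2  (Sf2 (Sf) sets flow on bond)
#1 |J2  (J2: bond 4 brought flow, rest push out)
#0 |TF1  (TF TF1: opposite of bond 1)
#3 |J1  (C1 outputs effort q/C1)
#5 |R1  (J1 effort already set via bond 3)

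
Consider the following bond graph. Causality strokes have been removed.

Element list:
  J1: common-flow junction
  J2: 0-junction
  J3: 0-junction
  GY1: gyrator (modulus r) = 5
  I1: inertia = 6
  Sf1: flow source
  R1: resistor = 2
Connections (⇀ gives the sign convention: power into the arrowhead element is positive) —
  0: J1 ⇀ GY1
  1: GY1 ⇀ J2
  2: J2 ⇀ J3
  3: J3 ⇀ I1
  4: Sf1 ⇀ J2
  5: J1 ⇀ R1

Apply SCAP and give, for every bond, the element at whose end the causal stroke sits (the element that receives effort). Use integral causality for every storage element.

#4 →Sf1  (Sf1 fixes flow; stroke at Sf1)
#3 →I1  (prefer integral on I1)
#2 →J3  (only one effort-in slot at J3)
#1 →J2  (J2 needs exactly one e-in)
#0 →J1  (through GY1, causality inverts; strokes same side of GY1)
#5 →R1  (only one flow-in slot at J1)

β0 stroke at J1
β1 stroke at J2
β2 stroke at J3
β3 stroke at I1
β4 stroke at Sf1
β5 stroke at R1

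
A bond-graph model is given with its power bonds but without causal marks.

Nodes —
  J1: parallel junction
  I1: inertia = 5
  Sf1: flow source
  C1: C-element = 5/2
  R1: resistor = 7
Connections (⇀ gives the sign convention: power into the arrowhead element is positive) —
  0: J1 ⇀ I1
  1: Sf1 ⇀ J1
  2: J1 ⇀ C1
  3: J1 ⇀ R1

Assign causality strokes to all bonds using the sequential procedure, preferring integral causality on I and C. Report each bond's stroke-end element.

b0 →I1
b1 →Sf1
b2 →J1
b3 →R1

b1 |Sf1  (source Sf1 imposes f)
b0 |I1  (I1 integral (f out))
b2 |J1  (prefer integral on C1)
b3 |R1  (J1: bond 2 brought effort, rest push out)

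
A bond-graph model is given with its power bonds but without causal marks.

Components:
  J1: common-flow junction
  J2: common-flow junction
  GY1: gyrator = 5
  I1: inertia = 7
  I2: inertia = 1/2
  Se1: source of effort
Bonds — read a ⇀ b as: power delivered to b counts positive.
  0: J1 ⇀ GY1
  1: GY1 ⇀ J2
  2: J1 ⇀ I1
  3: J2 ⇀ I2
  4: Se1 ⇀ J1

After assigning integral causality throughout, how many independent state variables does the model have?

#4 |J1  (Se1 (Se) sets effort on bond)
#2 |I1  (I1: I, integral causality)
#0 |J1  (1-jn J1 has f-setter on 2)
#1 |J2  (GY1 both-in/both-out from 0)
#3 |I2  (J2 needs exactly one f-in)

2  (I1, I2 all integral)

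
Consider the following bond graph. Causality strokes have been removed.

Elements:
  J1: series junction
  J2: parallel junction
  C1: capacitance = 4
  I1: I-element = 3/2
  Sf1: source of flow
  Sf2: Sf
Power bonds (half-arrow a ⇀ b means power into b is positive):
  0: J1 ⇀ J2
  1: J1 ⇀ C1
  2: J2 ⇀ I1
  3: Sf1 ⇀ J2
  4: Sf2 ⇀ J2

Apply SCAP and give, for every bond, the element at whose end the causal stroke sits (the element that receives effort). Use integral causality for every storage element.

β0 stroke→J2
β1 stroke→J1
β2 stroke→I1
β3 stroke→Sf1
β4 stroke→Sf2

β3 stroke→Sf1  (Sf1: flow source, stroke at near end)
β4 stroke→Sf2  (Sf2 (Sf) sets flow on bond)
β1 stroke→J1  (C1: C, integral causality)
β0 stroke→J2  (only one flow-in slot at J1)
β2 stroke→I1  (common-e at J2 fixed by 0)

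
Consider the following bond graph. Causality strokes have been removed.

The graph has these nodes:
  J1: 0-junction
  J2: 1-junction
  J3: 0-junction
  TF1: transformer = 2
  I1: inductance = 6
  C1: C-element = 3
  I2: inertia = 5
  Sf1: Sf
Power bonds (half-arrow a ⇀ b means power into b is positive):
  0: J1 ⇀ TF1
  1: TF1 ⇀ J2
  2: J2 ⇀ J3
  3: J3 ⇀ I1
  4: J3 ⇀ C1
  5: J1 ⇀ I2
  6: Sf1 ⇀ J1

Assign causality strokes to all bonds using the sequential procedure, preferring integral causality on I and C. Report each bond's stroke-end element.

#6 |Sf1  (Sf1 fixes flow; stroke at Sf1)
#3 |I1  (I1: I, integral causality)
#4 |J3  (prefer integral on C1)
#2 |J2  (J3: bond 4 brought effort, rest push out)
#1 |TF1  (only one flow-in slot at J2)
#0 |J1  (TF1 one-in-one-out from 1)
#5 |I2  (common-e at J1 fixed by 0)

bond 0 stroke→J1
bond 1 stroke→TF1
bond 2 stroke→J2
bond 3 stroke→I1
bond 4 stroke→J3
bond 5 stroke→I2
bond 6 stroke→Sf1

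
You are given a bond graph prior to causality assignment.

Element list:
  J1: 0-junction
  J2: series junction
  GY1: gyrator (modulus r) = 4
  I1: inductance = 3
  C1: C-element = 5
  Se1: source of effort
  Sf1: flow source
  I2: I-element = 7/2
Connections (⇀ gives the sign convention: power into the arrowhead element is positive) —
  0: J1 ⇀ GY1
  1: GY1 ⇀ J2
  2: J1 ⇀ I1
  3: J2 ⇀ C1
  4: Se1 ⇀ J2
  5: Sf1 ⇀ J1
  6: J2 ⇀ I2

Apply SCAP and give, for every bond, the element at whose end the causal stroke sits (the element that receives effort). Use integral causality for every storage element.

β0 stroke at J1
β1 stroke at J2
β2 stroke at I1
β3 stroke at J2
β4 stroke at J2
β5 stroke at Sf1
β6 stroke at I2

β4 stroke at J2  (Se1 (Se) sets effort on bond)
β5 stroke at Sf1  (source Sf1 imposes f)
β2 stroke at I1  (I1 integral (f out))
β0 stroke at J1  (only one effort-in slot at J1)
β1 stroke at J2  (GY1 both-in/both-out from 0)
β3 stroke at J2  (C1 outputs effort q/C1)
β6 stroke at I2  (closing 1-jn rule on J2)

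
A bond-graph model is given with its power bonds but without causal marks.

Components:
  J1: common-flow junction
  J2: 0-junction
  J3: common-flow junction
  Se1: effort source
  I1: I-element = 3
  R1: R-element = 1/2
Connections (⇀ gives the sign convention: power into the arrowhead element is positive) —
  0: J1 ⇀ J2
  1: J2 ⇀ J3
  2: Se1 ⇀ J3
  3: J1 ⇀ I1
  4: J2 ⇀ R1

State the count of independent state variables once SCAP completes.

#2 stroke→J3  (Se1: effort source, stroke at far end)
#1 stroke→J2  (closing 1-jn rule on J3)
#0 stroke→J1  (0-jn J2 has e-setter on 1)
#4 stroke→R1  (0-jn J2 has e-setter on 1)
#3 stroke→I1  (J1: last free bond brings flow in)

1  (I1 all integral)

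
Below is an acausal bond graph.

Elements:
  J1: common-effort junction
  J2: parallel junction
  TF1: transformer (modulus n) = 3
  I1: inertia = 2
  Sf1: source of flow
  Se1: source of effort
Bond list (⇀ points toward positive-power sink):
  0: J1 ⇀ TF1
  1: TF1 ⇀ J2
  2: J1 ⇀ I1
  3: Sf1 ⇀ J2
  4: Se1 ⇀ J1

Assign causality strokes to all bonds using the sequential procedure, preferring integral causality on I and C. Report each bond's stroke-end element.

β0 →TF1
β1 →J2
β2 →I1
β3 →Sf1
β4 →J1

bond 3 →Sf1  (Sf1 fixes flow; stroke at Sf1)
bond 4 →J1  (Se1 (Se) sets effort on bond)
bond 0 →TF1  (common-e at J1 fixed by 4)
bond 2 →I1  (J1 effort already set via bond 4)
bond 1 →J2  (only one effort-in slot at J2)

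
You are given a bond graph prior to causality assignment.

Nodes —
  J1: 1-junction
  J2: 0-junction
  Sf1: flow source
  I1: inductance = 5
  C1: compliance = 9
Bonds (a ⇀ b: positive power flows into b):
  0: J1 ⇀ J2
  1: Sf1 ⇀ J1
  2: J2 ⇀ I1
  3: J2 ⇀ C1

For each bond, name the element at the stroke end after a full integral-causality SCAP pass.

#0 stroke→J1
#1 stroke→Sf1
#2 stroke→I1
#3 stroke→J2

bond 1 |Sf1  (Sf1: flow source, stroke at near end)
bond 0 |J1  (1-jn J1 has f-setter on 1)
bond 2 |I1  (I1 outputs flow p/I1)
bond 3 |J2  (J2: last free bond brings effort in)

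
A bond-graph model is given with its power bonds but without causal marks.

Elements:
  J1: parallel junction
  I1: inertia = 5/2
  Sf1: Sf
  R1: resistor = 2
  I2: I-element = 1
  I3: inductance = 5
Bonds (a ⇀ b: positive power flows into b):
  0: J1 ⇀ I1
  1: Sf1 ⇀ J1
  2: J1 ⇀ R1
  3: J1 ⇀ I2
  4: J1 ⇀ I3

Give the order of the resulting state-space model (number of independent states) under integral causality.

bond 1 stroke→Sf1  (source Sf1 imposes f)
bond 0 stroke→I1  (I1 integral (f out))
bond 3 stroke→I2  (prefer integral on I2)
bond 4 stroke→I3  (I3: I, integral causality)
bond 2 stroke→J1  (only one effort-in slot at J1)

3  (I1, I2, I3 all integral)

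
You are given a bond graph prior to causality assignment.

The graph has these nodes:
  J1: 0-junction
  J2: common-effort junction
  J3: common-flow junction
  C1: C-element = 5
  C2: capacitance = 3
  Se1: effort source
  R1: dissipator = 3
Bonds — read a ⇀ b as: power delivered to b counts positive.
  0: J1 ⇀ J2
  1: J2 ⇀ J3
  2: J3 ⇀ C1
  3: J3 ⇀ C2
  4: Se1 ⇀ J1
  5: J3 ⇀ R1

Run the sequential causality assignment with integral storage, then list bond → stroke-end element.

bond 4 stroke→J1  (source Se1 imposes e)
bond 0 stroke→J2  (common-e at J1 fixed by 4)
bond 1 stroke→J3  (common-e at J2 fixed by 0)
bond 2 stroke→J3  (prefer integral on C1)
bond 3 stroke→J3  (C2 outputs effort q/C2)
bond 5 stroke→R1  (J3 needs exactly one f-in)

b0 →J2
b1 →J3
b2 →J3
b3 →J3
b4 →J1
b5 →R1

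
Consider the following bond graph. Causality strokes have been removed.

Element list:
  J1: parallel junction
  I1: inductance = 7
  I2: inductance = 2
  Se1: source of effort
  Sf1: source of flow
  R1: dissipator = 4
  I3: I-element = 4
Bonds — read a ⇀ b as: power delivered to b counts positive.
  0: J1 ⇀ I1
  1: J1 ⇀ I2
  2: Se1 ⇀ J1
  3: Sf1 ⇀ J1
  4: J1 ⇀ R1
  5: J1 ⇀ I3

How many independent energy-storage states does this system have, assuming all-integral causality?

3  (I1, I2, I3 all integral)

#2 |J1  (Se1 fixes effort; stroke away)
#3 |Sf1  (Sf1 (Sf) sets flow on bond)
#0 |I1  (0-jn J1 has e-setter on 2)
#1 |I2  (common-e at J1 fixed by 2)
#4 |R1  (0-jn J1 has e-setter on 2)
#5 |I3  (J1 effort already set via bond 2)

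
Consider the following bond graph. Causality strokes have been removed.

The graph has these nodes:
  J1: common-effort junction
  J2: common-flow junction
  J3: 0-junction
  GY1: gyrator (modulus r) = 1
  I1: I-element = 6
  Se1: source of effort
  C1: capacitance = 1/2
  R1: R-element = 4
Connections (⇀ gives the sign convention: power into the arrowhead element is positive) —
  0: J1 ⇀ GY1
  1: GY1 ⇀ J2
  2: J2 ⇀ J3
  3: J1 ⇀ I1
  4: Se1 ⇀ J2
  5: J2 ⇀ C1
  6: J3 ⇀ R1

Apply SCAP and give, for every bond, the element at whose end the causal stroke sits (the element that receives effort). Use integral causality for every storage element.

b4 |J2  (source Se1 imposes e)
b3 |I1  (prefer integral on I1)
b0 |J1  (J1: last free bond brings effort in)
b1 |J2  (GY1 both-in/both-out from 0)
b5 |J2  (C1 outputs effort q/C1)
b2 |J3  (J2 needs exactly one f-in)
b6 |R1  (0-jn J3 has e-setter on 2)

β0 stroke→J1
β1 stroke→J2
β2 stroke→J3
β3 stroke→I1
β4 stroke→J2
β5 stroke→J2
β6 stroke→R1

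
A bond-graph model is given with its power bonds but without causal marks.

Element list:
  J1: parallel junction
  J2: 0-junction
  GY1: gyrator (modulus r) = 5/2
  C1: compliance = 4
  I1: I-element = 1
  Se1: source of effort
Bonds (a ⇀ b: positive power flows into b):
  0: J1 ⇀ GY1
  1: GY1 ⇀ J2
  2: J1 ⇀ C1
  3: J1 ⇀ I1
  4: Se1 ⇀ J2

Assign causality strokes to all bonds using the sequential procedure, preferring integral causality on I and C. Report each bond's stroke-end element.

bond 0 |GY1
bond 1 |GY1
bond 2 |J1
bond 3 |I1
bond 4 |J2

#4 stroke at J2  (Se1 (Se) sets effort on bond)
#1 stroke at GY1  (common-e at J2 fixed by 4)
#0 stroke at GY1  (GY1: gyrator matches bond 1)
#2 stroke at J1  (prefer integral on C1)
#3 stroke at I1  (J1: bond 2 brought effort, rest push out)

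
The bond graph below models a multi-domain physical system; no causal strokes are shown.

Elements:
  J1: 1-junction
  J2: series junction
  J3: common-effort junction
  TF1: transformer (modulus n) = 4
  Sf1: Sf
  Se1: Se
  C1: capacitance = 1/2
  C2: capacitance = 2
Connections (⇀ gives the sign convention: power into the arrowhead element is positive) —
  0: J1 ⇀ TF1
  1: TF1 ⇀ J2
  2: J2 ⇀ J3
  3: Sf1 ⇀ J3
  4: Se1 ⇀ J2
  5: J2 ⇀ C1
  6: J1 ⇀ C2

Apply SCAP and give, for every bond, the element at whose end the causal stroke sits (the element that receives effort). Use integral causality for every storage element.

bond 3 stroke at Sf1  (source Sf1 imposes f)
bond 4 stroke at J2  (Se1: effort source, stroke at far end)
bond 2 stroke at J3  (only one effort-in slot at J3)
bond 1 stroke at J2  (J2: bond 2 brought flow, rest push out)
bond 5 stroke at J2  (J2 flow already set via bond 2)
bond 0 stroke at TF1  (through TF1, causality passes straight; one stroke at TF1)
bond 6 stroke at J1  (J1 flow already set via bond 0)

#0 →TF1
#1 →J2
#2 →J3
#3 →Sf1
#4 →J2
#5 →J2
#6 →J1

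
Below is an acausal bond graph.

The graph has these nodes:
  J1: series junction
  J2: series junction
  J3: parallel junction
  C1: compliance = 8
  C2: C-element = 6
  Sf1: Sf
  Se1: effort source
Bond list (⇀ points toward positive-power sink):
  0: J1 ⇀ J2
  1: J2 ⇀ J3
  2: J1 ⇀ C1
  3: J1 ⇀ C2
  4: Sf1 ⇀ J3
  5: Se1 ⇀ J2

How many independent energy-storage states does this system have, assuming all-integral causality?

b4 |Sf1  (Sf1 (Sf) sets flow on bond)
b5 |J2  (Se1 fixes effort; stroke away)
b1 |J3  (J3: last free bond brings effort in)
b0 |J2  (J2: bond 1 brought flow, rest push out)
b2 |J1  (1-jn J1 has f-setter on 0)
b3 |J1  (J1 flow already set via bond 0)

2  (C1, C2 all integral)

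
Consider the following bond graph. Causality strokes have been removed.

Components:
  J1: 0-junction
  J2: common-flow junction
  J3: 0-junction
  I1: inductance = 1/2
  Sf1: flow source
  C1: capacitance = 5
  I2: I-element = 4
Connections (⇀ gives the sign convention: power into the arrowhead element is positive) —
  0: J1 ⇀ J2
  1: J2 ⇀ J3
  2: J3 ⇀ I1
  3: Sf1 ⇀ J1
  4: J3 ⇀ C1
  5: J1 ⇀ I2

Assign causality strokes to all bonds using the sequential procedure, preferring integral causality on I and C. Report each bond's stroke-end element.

#0 |J1
#1 |J2
#2 |I1
#3 |Sf1
#4 |J3
#5 |I2

bond 3 →Sf1  (source Sf1 imposes f)
bond 2 →I1  (prefer integral on I1)
bond 4 →J3  (C1 outputs effort q/C1)
bond 1 →J2  (J3 effort already set via bond 4)
bond 0 →J1  (J2: last free bond brings flow in)
bond 5 →I2  (0-jn J1 has e-setter on 0)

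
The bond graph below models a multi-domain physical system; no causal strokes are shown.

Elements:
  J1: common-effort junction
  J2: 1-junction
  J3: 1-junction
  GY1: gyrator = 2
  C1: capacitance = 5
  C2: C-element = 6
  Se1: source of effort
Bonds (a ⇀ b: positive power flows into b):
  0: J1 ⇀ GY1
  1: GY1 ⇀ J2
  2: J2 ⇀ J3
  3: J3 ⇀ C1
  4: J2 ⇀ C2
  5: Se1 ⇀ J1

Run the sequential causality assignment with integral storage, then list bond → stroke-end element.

bond 5 |J1  (source Se1 imposes e)
bond 0 |GY1  (J1 effort already set via bond 5)
bond 1 |GY1  (GY GY1: same side as bond 0)
bond 2 |J2  (common-f at J2 fixed by 1)
bond 4 |J2  (1-jn J2 has f-setter on 1)
bond 3 |J3  (J3: bond 2 brought flow, rest push out)

β0 stroke at GY1
β1 stroke at GY1
β2 stroke at J2
β3 stroke at J3
β4 stroke at J2
β5 stroke at J1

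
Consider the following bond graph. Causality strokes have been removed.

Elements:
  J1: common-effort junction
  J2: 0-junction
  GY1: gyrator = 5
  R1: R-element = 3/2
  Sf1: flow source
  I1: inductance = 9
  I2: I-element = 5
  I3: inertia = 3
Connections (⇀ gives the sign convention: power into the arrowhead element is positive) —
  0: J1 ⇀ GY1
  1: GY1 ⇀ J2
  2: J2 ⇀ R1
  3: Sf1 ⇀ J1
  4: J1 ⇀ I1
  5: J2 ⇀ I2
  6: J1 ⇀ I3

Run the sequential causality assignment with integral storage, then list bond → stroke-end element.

bond 0 stroke at J1
bond 1 stroke at J2
bond 2 stroke at R1
bond 3 stroke at Sf1
bond 4 stroke at I1
bond 5 stroke at I2
bond 6 stroke at I3

bond 3 stroke→Sf1  (Sf1 (Sf) sets flow on bond)
bond 4 stroke→I1  (prefer integral on I1)
bond 5 stroke→I2  (prefer integral on I2)
bond 6 stroke→I3  (I3 integral (f out))
bond 0 stroke→J1  (J1: last free bond brings effort in)
bond 1 stroke→J2  (GY GY1: same side as bond 0)
bond 2 stroke→R1  (0-jn J2 has e-setter on 1)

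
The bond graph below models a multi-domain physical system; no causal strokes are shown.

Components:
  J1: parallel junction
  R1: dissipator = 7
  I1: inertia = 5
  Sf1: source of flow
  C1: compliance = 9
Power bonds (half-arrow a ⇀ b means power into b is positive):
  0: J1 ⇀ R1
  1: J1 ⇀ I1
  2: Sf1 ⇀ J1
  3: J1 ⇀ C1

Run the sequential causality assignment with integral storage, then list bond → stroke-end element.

bond 0 |R1
bond 1 |I1
bond 2 |Sf1
bond 3 |J1

#2 |Sf1  (Sf1 (Sf) sets flow on bond)
#1 |I1  (I1: I, integral causality)
#3 |J1  (C1 integral (e out))
#0 |R1  (0-jn J1 has e-setter on 3)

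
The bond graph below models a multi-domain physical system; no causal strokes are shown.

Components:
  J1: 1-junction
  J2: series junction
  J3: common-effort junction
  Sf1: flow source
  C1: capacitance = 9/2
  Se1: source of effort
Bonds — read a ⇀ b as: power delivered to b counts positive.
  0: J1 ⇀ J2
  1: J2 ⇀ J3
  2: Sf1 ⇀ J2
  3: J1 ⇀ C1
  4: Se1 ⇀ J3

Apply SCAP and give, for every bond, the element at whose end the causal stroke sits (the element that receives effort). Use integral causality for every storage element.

b2 →Sf1  (Sf1: flow source, stroke at near end)
b4 →J3  (Se1 (Se) sets effort on bond)
b0 →J2  (common-f at J2 fixed by 2)
b1 →J2  (J2: bond 2 brought flow, rest push out)
b3 →J1  (J1 flow already set via bond 0)

β0 |J2
β1 |J2
β2 |Sf1
β3 |J1
β4 |J3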